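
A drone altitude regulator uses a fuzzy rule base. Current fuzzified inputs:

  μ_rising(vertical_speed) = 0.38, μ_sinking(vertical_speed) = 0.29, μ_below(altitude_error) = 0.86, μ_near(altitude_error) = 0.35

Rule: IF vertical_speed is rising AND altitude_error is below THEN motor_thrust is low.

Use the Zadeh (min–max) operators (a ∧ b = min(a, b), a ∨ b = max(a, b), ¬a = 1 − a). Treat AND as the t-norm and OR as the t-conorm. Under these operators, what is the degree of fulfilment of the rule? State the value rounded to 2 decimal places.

firing strength: rising=0.38, below=0.86; AND[min(a, b)] → w = 0.38

0.38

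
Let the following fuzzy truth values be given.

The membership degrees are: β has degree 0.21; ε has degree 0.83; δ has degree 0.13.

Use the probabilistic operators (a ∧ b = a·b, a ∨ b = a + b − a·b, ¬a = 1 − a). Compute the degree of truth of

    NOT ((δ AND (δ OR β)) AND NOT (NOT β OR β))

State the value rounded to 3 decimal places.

0.993

δ OR β = a + b − a·b on (0.1300, 0.2100) = 0.3127
δ AND (δ OR β) = a·b on (0.1300, 0.3127) = 0.0407
NOT β = 1 − 0.2100 = 0.7900
NOT β OR β = a + b − a·b on (0.7900, 0.2100) = 0.8341
NOT (NOT β OR β) = 1 − 0.8341 = 0.1659
(δ AND (δ OR β)) AND NOT (NOT β OR β) = a·b on (0.0407, 0.1659) = 0.0067
NOT ((δ AND (δ OR β)) AND NOT (NOT β OR β)) = 1 − 0.0067 = 0.9933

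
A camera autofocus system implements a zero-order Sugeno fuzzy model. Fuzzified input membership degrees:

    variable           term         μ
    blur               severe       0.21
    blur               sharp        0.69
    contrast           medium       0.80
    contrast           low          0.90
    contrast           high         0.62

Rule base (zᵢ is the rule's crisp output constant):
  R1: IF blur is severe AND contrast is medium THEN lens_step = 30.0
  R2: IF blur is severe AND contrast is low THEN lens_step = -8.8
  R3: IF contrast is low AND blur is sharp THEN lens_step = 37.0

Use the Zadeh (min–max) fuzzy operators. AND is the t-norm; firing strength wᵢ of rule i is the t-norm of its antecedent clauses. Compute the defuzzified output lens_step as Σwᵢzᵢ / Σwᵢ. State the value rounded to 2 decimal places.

R1 (z=30.0): severe=0.21, medium=0.80; AND[min(a, b)] → w = 0.21
R2 (z=-8.8): severe=0.21, low=0.90; AND[min(a, b)] → w = 0.21
R3 (z=37.0): low=0.90, sharp=0.69; AND[min(a, b)] → w = 0.69
Weighted average = (0.21·30.0 + 0.21·-8.8 + 0.69·37.0) / (0.21 + 0.21 + 0.69)
  = 29.9820 / 1.1100 = 27.01

27.01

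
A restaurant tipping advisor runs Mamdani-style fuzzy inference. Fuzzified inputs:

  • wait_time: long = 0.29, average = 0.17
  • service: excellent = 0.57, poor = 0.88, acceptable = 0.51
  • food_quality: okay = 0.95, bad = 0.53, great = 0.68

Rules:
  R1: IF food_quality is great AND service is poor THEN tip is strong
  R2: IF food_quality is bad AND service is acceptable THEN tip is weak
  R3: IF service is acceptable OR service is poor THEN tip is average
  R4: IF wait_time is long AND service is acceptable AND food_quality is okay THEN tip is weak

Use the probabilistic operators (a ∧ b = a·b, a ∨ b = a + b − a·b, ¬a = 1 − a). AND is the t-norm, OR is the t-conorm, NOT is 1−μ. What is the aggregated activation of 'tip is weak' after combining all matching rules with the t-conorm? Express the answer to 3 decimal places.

0.373

R1: great=0.68, poor=0.88; AND[a·b] → w = 0.5984
R2: bad=0.53, acceptable=0.51; AND[a·b] → w = 0.2703
R3: acceptable=0.51, poor=0.88; OR[a + b − a·b] → w = 0.9412
R4: long=0.29, acceptable=0.51, okay=0.95; AND[a·b] → w = 0.1405
Rules with consequent 'weak': {R2, R4} → strengths 0.2703, 0.1405
Aggregate via t-conorm [a + b − a·b]: 0.3728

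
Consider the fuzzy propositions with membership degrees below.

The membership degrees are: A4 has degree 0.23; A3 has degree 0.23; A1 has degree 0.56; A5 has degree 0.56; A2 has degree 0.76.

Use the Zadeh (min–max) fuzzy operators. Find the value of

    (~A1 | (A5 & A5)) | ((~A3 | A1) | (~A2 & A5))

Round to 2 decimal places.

0.77

~A1 = 1 − 0.56 = 0.44
A5 & A5 = min(a, b) on (0.56, 0.56) = 0.56
~A1 | (A5 & A5) = max(a, b) on (0.44, 0.56) = 0.56
~A3 = 1 − 0.23 = 0.77
~A3 | A1 = max(a, b) on (0.77, 0.56) = 0.77
~A2 = 1 − 0.76 = 0.24
~A2 & A5 = min(a, b) on (0.24, 0.56) = 0.24
(~A3 | A1) | (~A2 & A5) = max(a, b) on (0.77, 0.24) = 0.77
(~A1 | (A5 & A5)) | ((~A3 | A1) | (~A2 & A5)) = max(a, b) on (0.56, 0.77) = 0.77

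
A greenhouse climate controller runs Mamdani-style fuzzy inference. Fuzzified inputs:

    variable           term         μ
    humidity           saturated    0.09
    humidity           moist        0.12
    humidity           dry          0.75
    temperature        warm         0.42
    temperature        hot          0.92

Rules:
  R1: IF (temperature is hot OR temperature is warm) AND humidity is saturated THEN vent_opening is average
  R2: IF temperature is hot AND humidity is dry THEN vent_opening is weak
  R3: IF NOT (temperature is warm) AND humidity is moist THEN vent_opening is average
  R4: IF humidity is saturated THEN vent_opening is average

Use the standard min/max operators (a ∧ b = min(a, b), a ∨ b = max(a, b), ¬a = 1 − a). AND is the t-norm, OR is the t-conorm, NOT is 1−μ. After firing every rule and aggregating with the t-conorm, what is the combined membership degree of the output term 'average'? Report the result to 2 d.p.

R1: (hot=0.92 OR warm=0.42) = 0.92; AND[min(a, b)] with saturated=0.09 → w = 0.09
R2: hot=0.92, dry=0.75; AND[min(a, b)] → w = 0.75
R3: ¬warm=1−0.42=0.58, moist=0.12; AND[min(a, b)] → w = 0.12
R4: saturated=0.09 → w = 0.09
Rules with consequent 'average': {R1, R3, R4} → strengths 0.09, 0.12, 0.09
Aggregate via t-conorm [max(a, b)]: 0.12

0.12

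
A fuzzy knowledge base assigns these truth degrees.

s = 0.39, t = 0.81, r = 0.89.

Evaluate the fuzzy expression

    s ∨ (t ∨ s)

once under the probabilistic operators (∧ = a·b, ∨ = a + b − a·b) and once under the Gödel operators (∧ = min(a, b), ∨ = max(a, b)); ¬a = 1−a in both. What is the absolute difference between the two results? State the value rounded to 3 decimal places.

Under probabilistic:
  t ∨ s = a + b − a·b on (0.8100, 0.3900) = 0.8841
  s ∨ (t ∨ s) = a + b − a·b on (0.3900, 0.8841) = 0.9293
  → value = 0.9293
Under Gödel:
  t ∨ s = max(a, b) on (0.81, 0.39) = 0.81
  s ∨ (t ∨ s) = max(a, b) on (0.39, 0.81) = 0.81
  → value = 0.8100
|0.9293 − 0.8100| = 0.119

0.119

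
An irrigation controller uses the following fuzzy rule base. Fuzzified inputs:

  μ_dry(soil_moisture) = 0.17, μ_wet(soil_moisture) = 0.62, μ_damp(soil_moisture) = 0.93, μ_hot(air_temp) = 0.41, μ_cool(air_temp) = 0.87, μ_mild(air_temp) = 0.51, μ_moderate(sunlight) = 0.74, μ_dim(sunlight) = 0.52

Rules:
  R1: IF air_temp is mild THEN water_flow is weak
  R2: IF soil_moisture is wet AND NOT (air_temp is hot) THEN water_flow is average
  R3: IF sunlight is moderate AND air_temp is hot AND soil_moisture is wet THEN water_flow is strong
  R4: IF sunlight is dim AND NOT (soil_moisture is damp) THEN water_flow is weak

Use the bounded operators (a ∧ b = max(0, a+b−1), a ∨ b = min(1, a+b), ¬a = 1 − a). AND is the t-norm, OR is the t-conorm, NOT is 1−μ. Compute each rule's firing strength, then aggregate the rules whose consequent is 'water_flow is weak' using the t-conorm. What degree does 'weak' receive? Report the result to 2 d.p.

0.51

R1: mild=0.51 → w = 0.51
R2: wet=0.62, ¬hot=1−0.41=0.59; AND[max(0, a+b−1)] → w = 0.21
R3: moderate=0.74, hot=0.41, wet=0.62; AND[max(0, a+b−1)] → w = 0.00
R4: dim=0.52, ¬damp=1−0.93=0.07; AND[max(0, a+b−1)] → w = 0.00
Rules with consequent 'weak': {R1, R4} → strengths 0.51, 0.00
Aggregate via t-conorm [min(1, a+b)]: 0.51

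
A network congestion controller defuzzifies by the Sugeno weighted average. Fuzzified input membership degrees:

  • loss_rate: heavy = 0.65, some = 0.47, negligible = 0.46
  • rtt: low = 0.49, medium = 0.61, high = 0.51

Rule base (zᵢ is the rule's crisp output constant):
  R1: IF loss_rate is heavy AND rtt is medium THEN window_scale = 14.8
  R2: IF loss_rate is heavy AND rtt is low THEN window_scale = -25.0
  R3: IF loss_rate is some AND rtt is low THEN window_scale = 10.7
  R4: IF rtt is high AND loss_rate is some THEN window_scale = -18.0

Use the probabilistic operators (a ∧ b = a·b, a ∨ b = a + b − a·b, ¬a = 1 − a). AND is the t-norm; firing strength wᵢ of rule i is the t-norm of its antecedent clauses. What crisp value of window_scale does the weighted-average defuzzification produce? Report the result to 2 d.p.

-3.33

R1 (z=14.8): heavy=0.65, medium=0.61; AND[a·b] → w = 0.3965
R2 (z=-25.0): heavy=0.65, low=0.49; AND[a·b] → w = 0.3185
R3 (z=10.7): some=0.47, low=0.49; AND[a·b] → w = 0.2303
R4 (z=-18.0): high=0.51, some=0.47; AND[a·b] → w = 0.2397
Weighted average = (0.3965·14.8 + 0.3185·-25.0 + 0.2303·10.7 + 0.2397·-18.0) / (0.3965 + 0.3185 + 0.2303 + 0.2397)
  = -3.9447 / 1.1850 = -3.33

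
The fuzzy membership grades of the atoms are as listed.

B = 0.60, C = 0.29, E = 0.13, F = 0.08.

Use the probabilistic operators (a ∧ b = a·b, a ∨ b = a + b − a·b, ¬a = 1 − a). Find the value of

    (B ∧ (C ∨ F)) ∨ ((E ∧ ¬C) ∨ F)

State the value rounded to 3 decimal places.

0.339

C ∨ F = a + b − a·b on (0.2900, 0.0800) = 0.3468
B ∧ (C ∨ F) = a·b on (0.6000, 0.3468) = 0.2081
¬C = 1 − 0.2900 = 0.7100
E ∧ ¬C = a·b on (0.1300, 0.7100) = 0.0923
(E ∧ ¬C) ∨ F = a + b − a·b on (0.0923, 0.0800) = 0.1649
(B ∧ (C ∨ F)) ∨ ((E ∧ ¬C) ∨ F) = a + b − a·b on (0.2081, 0.1649) = 0.3387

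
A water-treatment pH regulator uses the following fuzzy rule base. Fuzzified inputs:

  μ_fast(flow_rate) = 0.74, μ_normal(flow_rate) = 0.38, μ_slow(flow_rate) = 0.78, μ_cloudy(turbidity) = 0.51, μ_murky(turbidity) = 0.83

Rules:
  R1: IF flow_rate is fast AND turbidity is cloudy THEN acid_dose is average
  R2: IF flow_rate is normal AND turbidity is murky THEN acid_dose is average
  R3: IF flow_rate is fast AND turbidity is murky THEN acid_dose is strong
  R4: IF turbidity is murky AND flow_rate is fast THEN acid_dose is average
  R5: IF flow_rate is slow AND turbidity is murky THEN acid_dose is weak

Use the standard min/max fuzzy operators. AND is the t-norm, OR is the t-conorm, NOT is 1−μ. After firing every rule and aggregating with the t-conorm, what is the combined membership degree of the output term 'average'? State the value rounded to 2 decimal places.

R1: fast=0.74, cloudy=0.51; AND[min(a, b)] → w = 0.51
R2: normal=0.38, murky=0.83; AND[min(a, b)] → w = 0.38
R3: fast=0.74, murky=0.83; AND[min(a, b)] → w = 0.74
R4: murky=0.83, fast=0.74; AND[min(a, b)] → w = 0.74
R5: slow=0.78, murky=0.83; AND[min(a, b)] → w = 0.78
Rules with consequent 'average': {R1, R2, R4} → strengths 0.51, 0.38, 0.74
Aggregate via t-conorm [max(a, b)]: 0.74

0.74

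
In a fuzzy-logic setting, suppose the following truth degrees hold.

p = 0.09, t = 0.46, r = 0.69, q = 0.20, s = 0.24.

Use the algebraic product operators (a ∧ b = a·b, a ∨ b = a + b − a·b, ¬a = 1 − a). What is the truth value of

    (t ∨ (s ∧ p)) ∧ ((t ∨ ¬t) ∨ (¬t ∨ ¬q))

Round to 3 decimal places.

s ∧ p = a·b on (0.2400, 0.0900) = 0.0216
t ∨ (s ∧ p) = a + b − a·b on (0.4600, 0.0216) = 0.4717
¬t = 1 − 0.4600 = 0.5400
t ∨ ¬t = a + b − a·b on (0.4600, 0.5400) = 0.7516
¬t = 1 − 0.4600 = 0.5400
¬q = 1 − 0.2000 = 0.8000
¬t ∨ ¬q = a + b − a·b on (0.5400, 0.8000) = 0.9080
(t ∨ ¬t) ∨ (¬t ∨ ¬q) = a + b − a·b on (0.7516, 0.9080) = 0.9771
(t ∨ (s ∧ p)) ∧ ((t ∨ ¬t) ∨ (¬t ∨ ¬q)) = a·b on (0.4717, 0.9771) = 0.4609

0.461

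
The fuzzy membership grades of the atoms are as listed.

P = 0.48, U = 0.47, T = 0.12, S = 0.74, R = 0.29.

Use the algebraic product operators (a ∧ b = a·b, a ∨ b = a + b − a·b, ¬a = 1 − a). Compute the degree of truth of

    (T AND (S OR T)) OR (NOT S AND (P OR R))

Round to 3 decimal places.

0.241

S OR T = a + b − a·b on (0.7400, 0.1200) = 0.7712
T AND (S OR T) = a·b on (0.1200, 0.7712) = 0.0925
NOT S = 1 − 0.7400 = 0.2600
P OR R = a + b − a·b on (0.4800, 0.2900) = 0.6308
NOT S AND (P OR R) = a·b on (0.2600, 0.6308) = 0.1640
(T AND (S OR T)) OR (NOT S AND (P OR R)) = a + b − a·b on (0.0925, 0.1640) = 0.2414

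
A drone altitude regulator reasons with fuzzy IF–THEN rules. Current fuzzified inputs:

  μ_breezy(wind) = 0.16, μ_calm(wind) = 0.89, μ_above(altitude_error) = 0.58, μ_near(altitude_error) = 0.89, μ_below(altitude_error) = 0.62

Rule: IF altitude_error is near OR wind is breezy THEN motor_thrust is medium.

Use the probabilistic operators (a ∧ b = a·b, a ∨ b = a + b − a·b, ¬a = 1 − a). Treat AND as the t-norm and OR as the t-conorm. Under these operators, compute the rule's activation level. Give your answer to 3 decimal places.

firing strength: near=0.89, breezy=0.16; OR[a + b − a·b] → w = 0.9076

0.908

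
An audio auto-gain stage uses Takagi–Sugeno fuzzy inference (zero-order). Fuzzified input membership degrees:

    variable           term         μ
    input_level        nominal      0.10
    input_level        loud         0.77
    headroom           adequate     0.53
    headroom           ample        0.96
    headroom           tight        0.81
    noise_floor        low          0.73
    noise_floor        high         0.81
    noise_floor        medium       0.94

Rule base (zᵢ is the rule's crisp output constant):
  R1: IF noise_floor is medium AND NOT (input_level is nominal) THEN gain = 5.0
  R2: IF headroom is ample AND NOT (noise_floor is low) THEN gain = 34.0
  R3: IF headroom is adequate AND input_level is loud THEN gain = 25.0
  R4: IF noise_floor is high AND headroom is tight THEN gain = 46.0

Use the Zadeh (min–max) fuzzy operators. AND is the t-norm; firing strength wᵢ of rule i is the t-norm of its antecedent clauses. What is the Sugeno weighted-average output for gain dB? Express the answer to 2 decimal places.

R1 (z=5.0): medium=0.94, ¬nominal=1−0.10=0.90; AND[min(a, b)] → w = 0.90
R2 (z=34.0): ample=0.96, ¬low=1−0.73=0.27; AND[min(a, b)] → w = 0.27
R3 (z=25.0): adequate=0.53, loud=0.77; AND[min(a, b)] → w = 0.53
R4 (z=46.0): high=0.81, tight=0.81; AND[min(a, b)] → w = 0.81
Weighted average = (0.90·5.0 + 0.27·34.0 + 0.53·25.0 + 0.81·46.0) / (0.90 + 0.27 + 0.53 + 0.81)
  = 64.1900 / 2.5100 = 25.57

25.57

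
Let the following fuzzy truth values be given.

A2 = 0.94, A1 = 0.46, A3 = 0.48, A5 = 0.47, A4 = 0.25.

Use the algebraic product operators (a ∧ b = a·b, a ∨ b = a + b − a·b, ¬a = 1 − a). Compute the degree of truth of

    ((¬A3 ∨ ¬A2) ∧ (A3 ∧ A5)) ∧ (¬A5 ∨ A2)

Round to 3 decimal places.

0.120

¬A3 = 1 − 0.4800 = 0.5200
¬A2 = 1 − 0.9400 = 0.0600
¬A3 ∨ ¬A2 = a + b − a·b on (0.5200, 0.0600) = 0.5488
A3 ∧ A5 = a·b on (0.4800, 0.4700) = 0.2256
(¬A3 ∨ ¬A2) ∧ (A3 ∧ A5) = a·b on (0.5488, 0.2256) = 0.1238
¬A5 = 1 − 0.4700 = 0.5300
¬A5 ∨ A2 = a + b − a·b on (0.5300, 0.9400) = 0.9718
((¬A3 ∨ ¬A2) ∧ (A3 ∧ A5)) ∧ (¬A5 ∨ A2) = a·b on (0.1238, 0.9718) = 0.1203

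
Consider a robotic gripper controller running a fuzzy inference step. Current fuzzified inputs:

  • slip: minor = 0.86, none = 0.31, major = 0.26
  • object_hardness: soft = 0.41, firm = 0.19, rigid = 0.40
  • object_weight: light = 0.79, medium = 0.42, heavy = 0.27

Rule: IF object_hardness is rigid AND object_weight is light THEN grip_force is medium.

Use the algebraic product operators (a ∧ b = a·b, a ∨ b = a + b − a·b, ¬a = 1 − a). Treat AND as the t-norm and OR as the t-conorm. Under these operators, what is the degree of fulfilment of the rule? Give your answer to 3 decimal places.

0.316

firing strength: rigid=0.40, light=0.79; AND[a·b] → w = 0.3160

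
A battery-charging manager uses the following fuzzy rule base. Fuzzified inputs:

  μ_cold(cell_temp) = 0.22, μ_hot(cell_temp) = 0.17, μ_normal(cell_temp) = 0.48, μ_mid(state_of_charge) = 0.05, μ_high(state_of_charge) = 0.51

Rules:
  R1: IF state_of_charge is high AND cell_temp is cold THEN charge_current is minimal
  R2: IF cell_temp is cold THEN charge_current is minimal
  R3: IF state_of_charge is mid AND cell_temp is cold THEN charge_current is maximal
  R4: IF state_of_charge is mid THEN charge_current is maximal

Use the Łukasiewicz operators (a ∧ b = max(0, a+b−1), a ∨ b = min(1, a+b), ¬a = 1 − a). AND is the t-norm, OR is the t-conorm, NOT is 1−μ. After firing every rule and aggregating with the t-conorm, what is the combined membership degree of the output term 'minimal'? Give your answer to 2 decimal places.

R1: high=0.51, cold=0.22; AND[max(0, a+b−1)] → w = 0.00
R2: cold=0.22 → w = 0.22
R3: mid=0.05, cold=0.22; AND[max(0, a+b−1)] → w = 0.00
R4: mid=0.05 → w = 0.05
Rules with consequent 'minimal': {R1, R2} → strengths 0.00, 0.22
Aggregate via t-conorm [min(1, a+b)]: 0.22

0.22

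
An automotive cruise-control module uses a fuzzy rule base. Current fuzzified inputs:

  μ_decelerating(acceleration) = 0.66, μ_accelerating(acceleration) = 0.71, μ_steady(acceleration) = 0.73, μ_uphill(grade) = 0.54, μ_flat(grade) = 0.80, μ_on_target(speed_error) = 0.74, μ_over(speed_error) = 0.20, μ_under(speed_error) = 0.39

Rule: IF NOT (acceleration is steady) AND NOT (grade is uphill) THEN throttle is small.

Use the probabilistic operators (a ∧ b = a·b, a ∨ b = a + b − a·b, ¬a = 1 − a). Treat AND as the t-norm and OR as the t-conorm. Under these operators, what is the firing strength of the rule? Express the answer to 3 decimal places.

firing strength: ¬steady=1−0.73=0.27, ¬uphill=1−0.54=0.46; AND[a·b] → w = 0.1242

0.124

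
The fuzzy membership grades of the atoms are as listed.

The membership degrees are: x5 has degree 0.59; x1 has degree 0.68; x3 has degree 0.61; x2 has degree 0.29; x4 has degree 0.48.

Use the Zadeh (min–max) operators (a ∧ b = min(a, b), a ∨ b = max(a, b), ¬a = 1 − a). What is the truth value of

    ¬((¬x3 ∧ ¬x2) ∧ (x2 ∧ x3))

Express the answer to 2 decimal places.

0.71

¬x3 = 1 − 0.61 = 0.39
¬x2 = 1 − 0.29 = 0.71
¬x3 ∧ ¬x2 = min(a, b) on (0.39, 0.71) = 0.39
x2 ∧ x3 = min(a, b) on (0.29, 0.61) = 0.29
(¬x3 ∧ ¬x2) ∧ (x2 ∧ x3) = min(a, b) on (0.39, 0.29) = 0.29
¬((¬x3 ∧ ¬x2) ∧ (x2 ∧ x3)) = 1 − 0.29 = 0.71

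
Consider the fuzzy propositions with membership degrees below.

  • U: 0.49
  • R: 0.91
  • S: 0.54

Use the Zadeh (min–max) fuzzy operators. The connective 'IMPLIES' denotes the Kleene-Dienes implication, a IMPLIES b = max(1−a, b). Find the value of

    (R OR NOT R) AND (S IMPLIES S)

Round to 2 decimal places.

0.54

NOT R = 1 − 0.91 = 0.09
R OR NOT R = max(a, b) on (0.91, 0.09) = 0.91
S IMPLIES S  [Kleene-Dienes: max(1−a, b)] with a=0.54, b=0.54 → 0.54
(R OR NOT R) AND (S IMPLIES S) = min(a, b) on (0.91, 0.54) = 0.54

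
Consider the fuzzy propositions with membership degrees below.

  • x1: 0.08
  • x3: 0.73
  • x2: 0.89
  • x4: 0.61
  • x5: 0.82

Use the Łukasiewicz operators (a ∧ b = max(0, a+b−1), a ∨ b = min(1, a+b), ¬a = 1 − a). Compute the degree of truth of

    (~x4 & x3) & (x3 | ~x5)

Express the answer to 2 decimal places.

~x4 = 1 − 0.61 = 0.39
~x4 & x3 = max(0, a+b−1) on (0.39, 0.73) = 0.12
~x5 = 1 − 0.82 = 0.18
x3 | ~x5 = min(1, a+b) on (0.73, 0.18) = 0.91
(~x4 & x3) & (x3 | ~x5) = max(0, a+b−1) on (0.12, 0.91) = 0.03

0.03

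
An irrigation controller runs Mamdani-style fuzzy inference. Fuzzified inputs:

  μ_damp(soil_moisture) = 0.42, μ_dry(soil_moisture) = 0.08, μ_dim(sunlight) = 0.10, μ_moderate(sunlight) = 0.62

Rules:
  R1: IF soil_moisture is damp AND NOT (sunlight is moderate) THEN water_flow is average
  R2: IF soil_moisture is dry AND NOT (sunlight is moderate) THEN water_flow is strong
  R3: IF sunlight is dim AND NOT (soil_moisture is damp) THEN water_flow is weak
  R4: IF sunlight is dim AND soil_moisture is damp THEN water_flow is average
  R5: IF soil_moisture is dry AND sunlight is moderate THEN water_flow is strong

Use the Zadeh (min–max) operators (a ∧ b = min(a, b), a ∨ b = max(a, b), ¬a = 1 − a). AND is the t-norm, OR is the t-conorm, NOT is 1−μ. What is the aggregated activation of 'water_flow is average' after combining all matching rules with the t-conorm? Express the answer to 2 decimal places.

0.38

R1: damp=0.42, ¬moderate=1−0.62=0.38; AND[min(a, b)] → w = 0.38
R2: dry=0.08, ¬moderate=1−0.62=0.38; AND[min(a, b)] → w = 0.08
R3: dim=0.10, ¬damp=1−0.42=0.58; AND[min(a, b)] → w = 0.10
R4: dim=0.10, damp=0.42; AND[min(a, b)] → w = 0.10
R5: dry=0.08, moderate=0.62; AND[min(a, b)] → w = 0.08
Rules with consequent 'average': {R1, R4} → strengths 0.38, 0.10
Aggregate via t-conorm [max(a, b)]: 0.38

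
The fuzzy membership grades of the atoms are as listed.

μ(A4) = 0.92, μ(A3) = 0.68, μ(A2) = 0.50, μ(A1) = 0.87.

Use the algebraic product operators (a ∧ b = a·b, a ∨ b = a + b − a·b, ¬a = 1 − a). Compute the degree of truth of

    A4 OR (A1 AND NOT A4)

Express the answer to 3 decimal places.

0.926

NOT A4 = 1 − 0.9200 = 0.0800
A1 AND NOT A4 = a·b on (0.8700, 0.0800) = 0.0696
A4 OR (A1 AND NOT A4) = a + b − a·b on (0.9200, 0.0696) = 0.9256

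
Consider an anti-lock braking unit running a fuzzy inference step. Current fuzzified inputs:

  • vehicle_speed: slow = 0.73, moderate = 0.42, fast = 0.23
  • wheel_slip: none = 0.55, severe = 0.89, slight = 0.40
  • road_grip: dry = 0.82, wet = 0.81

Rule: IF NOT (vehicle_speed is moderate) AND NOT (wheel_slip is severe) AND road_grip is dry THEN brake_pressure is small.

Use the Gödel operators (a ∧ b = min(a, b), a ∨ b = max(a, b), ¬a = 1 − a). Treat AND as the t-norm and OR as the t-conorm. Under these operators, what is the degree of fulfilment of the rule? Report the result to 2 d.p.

firing strength: ¬moderate=1−0.42=0.58, ¬severe=1−0.89=0.11, dry=0.82; AND[min(a, b)] → w = 0.11

0.11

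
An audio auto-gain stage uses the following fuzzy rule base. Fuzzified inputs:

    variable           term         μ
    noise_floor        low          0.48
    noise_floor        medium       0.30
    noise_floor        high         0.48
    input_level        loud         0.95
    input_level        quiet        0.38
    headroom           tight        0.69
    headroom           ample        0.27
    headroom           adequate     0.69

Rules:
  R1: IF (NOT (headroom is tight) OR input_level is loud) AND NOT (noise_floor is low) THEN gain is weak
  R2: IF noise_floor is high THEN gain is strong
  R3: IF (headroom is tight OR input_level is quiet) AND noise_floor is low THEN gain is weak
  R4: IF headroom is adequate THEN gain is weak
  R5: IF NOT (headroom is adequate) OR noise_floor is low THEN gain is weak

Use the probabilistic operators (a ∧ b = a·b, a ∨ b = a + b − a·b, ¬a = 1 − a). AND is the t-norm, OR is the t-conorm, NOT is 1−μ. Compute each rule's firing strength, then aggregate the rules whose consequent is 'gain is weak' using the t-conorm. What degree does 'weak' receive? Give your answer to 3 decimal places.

0.966

R1: (¬tight=1−0.69=0.31 OR loud=0.95) = 0.9655; AND[a·b] with ¬low=1−0.48=0.52 → w = 0.5021
R2: high=0.48 → w = 0.4800
R3: (tight=0.69 OR quiet=0.38) = 0.8078; AND[a·b] with low=0.48 → w = 0.3877
R4: adequate=0.69 → w = 0.6900
R5: ¬adequate=1−0.69=0.31, low=0.48; OR[a + b − a·b] → w = 0.6412
Rules with consequent 'weak': {R1, R3, R4, R5} → strengths 0.5021, 0.3877, 0.6900, 0.6412
Aggregate via t-conorm [a + b − a·b]: 0.9661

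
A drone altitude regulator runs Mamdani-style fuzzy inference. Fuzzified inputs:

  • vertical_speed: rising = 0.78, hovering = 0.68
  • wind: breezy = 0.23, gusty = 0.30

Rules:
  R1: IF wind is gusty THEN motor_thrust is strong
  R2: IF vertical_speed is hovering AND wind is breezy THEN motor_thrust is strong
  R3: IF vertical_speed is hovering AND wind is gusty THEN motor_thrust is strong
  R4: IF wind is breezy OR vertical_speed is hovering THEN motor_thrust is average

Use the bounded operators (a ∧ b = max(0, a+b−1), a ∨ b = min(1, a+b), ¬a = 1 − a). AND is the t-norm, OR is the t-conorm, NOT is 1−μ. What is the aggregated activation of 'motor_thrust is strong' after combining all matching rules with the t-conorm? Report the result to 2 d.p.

0.30

R1: gusty=0.30 → w = 0.30
R2: hovering=0.68, breezy=0.23; AND[max(0, a+b−1)] → w = 0.00
R3: hovering=0.68, gusty=0.30; AND[max(0, a+b−1)] → w = 0.00
R4: breezy=0.23, hovering=0.68; OR[min(1, a+b)] → w = 0.91
Rules with consequent 'strong': {R1, R2, R3} → strengths 0.30, 0.00, 0.00
Aggregate via t-conorm [min(1, a+b)]: 0.30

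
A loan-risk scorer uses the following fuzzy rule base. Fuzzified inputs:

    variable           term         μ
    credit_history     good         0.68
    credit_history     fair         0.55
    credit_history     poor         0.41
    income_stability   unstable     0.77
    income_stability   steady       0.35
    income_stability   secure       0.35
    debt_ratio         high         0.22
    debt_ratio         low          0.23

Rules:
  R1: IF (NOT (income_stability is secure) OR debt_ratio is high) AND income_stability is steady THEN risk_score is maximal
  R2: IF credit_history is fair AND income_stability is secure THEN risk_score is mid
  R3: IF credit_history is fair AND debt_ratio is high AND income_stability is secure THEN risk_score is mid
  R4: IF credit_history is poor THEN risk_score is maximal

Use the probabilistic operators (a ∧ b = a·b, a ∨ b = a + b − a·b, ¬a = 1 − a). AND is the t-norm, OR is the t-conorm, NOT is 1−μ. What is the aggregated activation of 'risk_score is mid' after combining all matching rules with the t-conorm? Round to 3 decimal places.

R1: (¬secure=1−0.35=0.65 OR high=0.22) = 0.7270; AND[a·b] with steady=0.35 → w = 0.2544
R2: fair=0.55, secure=0.35; AND[a·b] → w = 0.1925
R3: fair=0.55, high=0.22, secure=0.35; AND[a·b] → w = 0.0423
R4: poor=0.41 → w = 0.4100
Rules with consequent 'mid': {R2, R3} → strengths 0.1925, 0.0423
Aggregate via t-conorm [a + b − a·b]: 0.2267

0.227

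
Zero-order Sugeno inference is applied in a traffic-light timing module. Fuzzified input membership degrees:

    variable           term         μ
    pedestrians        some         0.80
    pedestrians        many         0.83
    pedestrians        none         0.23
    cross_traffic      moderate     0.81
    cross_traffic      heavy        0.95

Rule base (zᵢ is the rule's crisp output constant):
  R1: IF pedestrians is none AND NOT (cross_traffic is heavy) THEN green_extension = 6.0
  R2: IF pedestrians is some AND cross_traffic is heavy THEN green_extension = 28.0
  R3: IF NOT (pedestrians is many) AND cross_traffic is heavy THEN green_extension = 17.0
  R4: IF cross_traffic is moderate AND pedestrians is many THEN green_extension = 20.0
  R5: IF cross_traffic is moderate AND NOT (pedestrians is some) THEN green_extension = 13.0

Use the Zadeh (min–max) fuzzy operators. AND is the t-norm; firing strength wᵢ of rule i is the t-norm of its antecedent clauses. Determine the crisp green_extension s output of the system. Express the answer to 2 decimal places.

21.87

R1 (z=6.0): none=0.23, ¬heavy=1−0.95=0.05; AND[min(a, b)] → w = 0.05
R2 (z=28.0): some=0.80, heavy=0.95; AND[min(a, b)] → w = 0.80
R3 (z=17.0): ¬many=1−0.83=0.17, heavy=0.95; AND[min(a, b)] → w = 0.17
R4 (z=20.0): moderate=0.81, many=0.83; AND[min(a, b)] → w = 0.81
R5 (z=13.0): moderate=0.81, ¬some=1−0.80=0.20; AND[min(a, b)] → w = 0.20
Weighted average = (0.05·6.0 + 0.80·28.0 + 0.17·17.0 + 0.81·20.0 + 0.20·13.0) / (0.05 + 0.80 + 0.17 + 0.81 + 0.20)
  = 44.3900 / 2.0300 = 21.87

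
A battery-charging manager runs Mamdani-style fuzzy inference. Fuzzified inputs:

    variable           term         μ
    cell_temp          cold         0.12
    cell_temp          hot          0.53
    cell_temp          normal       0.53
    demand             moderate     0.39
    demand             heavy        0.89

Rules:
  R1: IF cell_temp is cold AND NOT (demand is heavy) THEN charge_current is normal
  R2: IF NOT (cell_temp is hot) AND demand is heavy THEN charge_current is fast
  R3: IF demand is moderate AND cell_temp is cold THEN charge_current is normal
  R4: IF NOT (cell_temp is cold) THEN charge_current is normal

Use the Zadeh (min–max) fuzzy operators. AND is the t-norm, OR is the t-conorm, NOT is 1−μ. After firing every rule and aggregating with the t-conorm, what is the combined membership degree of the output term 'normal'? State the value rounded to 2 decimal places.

0.88

R1: cold=0.12, ¬heavy=1−0.89=0.11; AND[min(a, b)] → w = 0.11
R2: ¬hot=1−0.53=0.47, heavy=0.89; AND[min(a, b)] → w = 0.47
R3: moderate=0.39, cold=0.12; AND[min(a, b)] → w = 0.12
R4: ¬cold=1−0.12=0.88 → w = 0.88
Rules with consequent 'normal': {R1, R3, R4} → strengths 0.11, 0.12, 0.88
Aggregate via t-conorm [max(a, b)]: 0.88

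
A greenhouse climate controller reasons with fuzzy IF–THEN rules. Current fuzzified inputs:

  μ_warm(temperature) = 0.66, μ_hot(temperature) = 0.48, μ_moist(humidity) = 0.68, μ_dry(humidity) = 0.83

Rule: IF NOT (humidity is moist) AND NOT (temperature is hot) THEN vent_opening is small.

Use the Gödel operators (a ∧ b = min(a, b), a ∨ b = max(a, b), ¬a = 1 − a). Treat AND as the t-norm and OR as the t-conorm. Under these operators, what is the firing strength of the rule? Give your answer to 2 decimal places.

0.32

firing strength: ¬moist=1−0.68=0.32, ¬hot=1−0.48=0.52; AND[min(a, b)] → w = 0.32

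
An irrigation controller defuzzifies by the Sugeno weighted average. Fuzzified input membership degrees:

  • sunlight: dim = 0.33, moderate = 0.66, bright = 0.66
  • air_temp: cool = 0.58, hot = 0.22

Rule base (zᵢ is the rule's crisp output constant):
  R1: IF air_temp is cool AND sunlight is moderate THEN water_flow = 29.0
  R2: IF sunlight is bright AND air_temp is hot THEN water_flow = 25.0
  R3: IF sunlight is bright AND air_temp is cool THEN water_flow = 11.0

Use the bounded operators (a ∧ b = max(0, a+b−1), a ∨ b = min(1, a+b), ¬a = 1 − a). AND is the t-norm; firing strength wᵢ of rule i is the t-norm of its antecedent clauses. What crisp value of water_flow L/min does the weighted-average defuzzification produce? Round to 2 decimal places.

20.00

R1 (z=29.0): cool=0.58, moderate=0.66; AND[max(0, a+b−1)] → w = 0.24
R2 (z=25.0): bright=0.66, hot=0.22; AND[max(0, a+b−1)] → w = 0.00
R3 (z=11.0): bright=0.66, cool=0.58; AND[max(0, a+b−1)] → w = 0.24
Weighted average = (0.24·29.0 + 0.00·25.0 + 0.24·11.0) / (0.24 + 0.00 + 0.24)
  = 9.6000 / 0.4800 = 20.00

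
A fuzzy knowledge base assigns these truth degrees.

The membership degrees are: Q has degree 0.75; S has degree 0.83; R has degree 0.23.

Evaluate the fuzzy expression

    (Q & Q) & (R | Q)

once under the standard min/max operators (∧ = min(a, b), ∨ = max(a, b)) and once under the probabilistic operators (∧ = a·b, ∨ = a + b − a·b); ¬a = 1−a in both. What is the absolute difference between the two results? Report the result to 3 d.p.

0.296

Under standard min/max:
  Q & Q = min(a, b) on (0.75, 0.75) = 0.75
  R | Q = max(a, b) on (0.23, 0.75) = 0.75
  (Q & Q) & (R | Q) = min(a, b) on (0.75, 0.75) = 0.75
  → value = 0.7500
Under probabilistic:
  Q & Q = a·b on (0.7500, 0.7500) = 0.5625
  R | Q = a + b − a·b on (0.2300, 0.7500) = 0.8075
  (Q & Q) & (R | Q) = a·b on (0.5625, 0.8075) = 0.4542
  → value = 0.4542
|0.7500 − 0.4542| = 0.296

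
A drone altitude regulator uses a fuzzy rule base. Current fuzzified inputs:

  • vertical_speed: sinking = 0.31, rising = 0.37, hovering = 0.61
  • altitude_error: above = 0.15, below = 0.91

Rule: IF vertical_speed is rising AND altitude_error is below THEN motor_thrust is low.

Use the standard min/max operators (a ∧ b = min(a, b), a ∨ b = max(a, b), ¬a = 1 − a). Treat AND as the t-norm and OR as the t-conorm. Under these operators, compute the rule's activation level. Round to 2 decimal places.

0.37

firing strength: rising=0.37, below=0.91; AND[min(a, b)] → w = 0.37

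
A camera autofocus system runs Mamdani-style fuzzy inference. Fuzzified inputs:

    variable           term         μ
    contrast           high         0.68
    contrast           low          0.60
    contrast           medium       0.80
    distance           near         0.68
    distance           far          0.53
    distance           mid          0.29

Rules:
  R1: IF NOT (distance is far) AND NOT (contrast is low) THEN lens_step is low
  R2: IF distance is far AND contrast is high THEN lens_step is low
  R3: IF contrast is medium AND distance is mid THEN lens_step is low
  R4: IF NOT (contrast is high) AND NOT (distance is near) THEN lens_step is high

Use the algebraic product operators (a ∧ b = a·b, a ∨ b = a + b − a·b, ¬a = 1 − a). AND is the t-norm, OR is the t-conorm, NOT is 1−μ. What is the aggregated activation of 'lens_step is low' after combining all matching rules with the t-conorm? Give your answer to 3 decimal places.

R1: ¬far=1−0.53=0.47, ¬low=1−0.60=0.40; AND[a·b] → w = 0.1880
R2: far=0.53, high=0.68; AND[a·b] → w = 0.3604
R3: medium=0.80, mid=0.29; AND[a·b] → w = 0.2320
R4: ¬high=1−0.68=0.32, ¬near=1−0.68=0.32; AND[a·b] → w = 0.1024
Rules with consequent 'low': {R1, R2, R3} → strengths 0.1880, 0.3604, 0.2320
Aggregate via t-conorm [a + b − a·b]: 0.6011

0.601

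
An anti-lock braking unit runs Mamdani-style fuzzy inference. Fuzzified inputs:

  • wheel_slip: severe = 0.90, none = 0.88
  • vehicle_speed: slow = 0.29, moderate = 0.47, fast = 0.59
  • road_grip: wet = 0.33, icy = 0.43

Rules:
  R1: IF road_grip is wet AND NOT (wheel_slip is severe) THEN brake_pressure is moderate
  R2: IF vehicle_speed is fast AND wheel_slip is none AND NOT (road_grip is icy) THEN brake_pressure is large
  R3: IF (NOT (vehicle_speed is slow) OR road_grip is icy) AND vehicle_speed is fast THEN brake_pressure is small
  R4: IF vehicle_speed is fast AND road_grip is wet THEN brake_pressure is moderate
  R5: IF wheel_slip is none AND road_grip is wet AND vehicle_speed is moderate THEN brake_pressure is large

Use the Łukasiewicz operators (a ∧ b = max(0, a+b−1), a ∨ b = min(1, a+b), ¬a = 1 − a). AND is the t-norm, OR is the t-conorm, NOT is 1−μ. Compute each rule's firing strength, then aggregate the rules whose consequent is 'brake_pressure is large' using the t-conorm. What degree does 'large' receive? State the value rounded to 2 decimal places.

0.04

R1: wet=0.33, ¬severe=1−0.90=0.10; AND[max(0, a+b−1)] → w = 0.00
R2: fast=0.59, none=0.88, ¬icy=1−0.43=0.57; AND[max(0, a+b−1)] → w = 0.04
R3: (¬slow=1−0.29=0.71 OR icy=0.43) = 1.00; AND[max(0, a+b−1)] with fast=0.59 → w = 0.59
R4: fast=0.59, wet=0.33; AND[max(0, a+b−1)] → w = 0.00
R5: none=0.88, wet=0.33, moderate=0.47; AND[max(0, a+b−1)] → w = 0.00
Rules with consequent 'large': {R2, R5} → strengths 0.04, 0.00
Aggregate via t-conorm [min(1, a+b)]: 0.04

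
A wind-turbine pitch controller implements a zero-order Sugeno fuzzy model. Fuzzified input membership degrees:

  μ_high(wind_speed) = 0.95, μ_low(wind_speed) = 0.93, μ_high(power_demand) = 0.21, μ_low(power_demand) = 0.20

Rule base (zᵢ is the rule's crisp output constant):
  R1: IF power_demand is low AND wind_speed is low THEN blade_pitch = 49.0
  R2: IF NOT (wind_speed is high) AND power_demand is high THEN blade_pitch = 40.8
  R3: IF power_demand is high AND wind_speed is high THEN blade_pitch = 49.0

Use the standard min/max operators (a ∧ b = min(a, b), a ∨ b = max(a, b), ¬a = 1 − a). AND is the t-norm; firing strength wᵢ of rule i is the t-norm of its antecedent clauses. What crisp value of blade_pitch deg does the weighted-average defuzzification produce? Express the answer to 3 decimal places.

R1 (z=49.0): low=0.20, low=0.93; AND[min(a, b)] → w = 0.20
R2 (z=40.8): ¬high=1−0.95=0.05, high=0.21; AND[min(a, b)] → w = 0.05
R3 (z=49.0): high=0.21, high=0.95; AND[min(a, b)] → w = 0.21
Weighted average = (0.20·49.0 + 0.05·40.8 + 0.21·49.0) / (0.20 + 0.05 + 0.21)
  = 22.1300 / 0.4600 = 48.109

48.109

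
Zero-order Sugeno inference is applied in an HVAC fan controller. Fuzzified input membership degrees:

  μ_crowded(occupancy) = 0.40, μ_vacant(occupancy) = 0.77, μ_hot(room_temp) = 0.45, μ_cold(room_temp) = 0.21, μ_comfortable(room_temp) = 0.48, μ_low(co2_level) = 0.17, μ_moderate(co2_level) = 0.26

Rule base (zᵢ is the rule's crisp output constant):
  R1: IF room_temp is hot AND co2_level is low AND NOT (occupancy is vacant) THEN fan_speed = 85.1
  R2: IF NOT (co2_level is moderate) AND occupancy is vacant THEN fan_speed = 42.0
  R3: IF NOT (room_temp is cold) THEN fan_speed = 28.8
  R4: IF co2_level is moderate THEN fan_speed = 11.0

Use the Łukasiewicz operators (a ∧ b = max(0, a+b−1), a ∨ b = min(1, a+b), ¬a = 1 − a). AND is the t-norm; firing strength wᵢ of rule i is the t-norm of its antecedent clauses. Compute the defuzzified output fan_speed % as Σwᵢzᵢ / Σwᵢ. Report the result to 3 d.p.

R1 (z=85.1): hot=0.45, low=0.17, ¬vacant=1−0.77=0.23; AND[max(0, a+b−1)] → w = 0.00
R2 (z=42.0): ¬moderate=1−0.26=0.74, vacant=0.77; AND[max(0, a+b−1)] → w = 0.51
R3 (z=28.8): ¬cold=1−0.21=0.79 → w = 0.79
R4 (z=11.0): moderate=0.26 → w = 0.26
Weighted average = (0.00·85.1 + 0.51·42.0 + 0.79·28.8 + 0.26·11.0) / (0.00 + 0.51 + 0.79 + 0.26)
  = 47.0320 / 1.5600 = 30.149

30.149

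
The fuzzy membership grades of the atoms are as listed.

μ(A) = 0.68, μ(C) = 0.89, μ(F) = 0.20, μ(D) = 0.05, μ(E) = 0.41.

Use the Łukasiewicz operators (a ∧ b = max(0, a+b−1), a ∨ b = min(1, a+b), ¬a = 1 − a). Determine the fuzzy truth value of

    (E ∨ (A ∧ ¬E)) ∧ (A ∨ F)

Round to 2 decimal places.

0.56

¬E = 1 − 0.41 = 0.59
A ∧ ¬E = max(0, a+b−1) on (0.68, 0.59) = 0.27
E ∨ (A ∧ ¬E) = min(1, a+b) on (0.41, 0.27) = 0.68
A ∨ F = min(1, a+b) on (0.68, 0.20) = 0.88
(E ∨ (A ∧ ¬E)) ∧ (A ∨ F) = max(0, a+b−1) on (0.68, 0.88) = 0.56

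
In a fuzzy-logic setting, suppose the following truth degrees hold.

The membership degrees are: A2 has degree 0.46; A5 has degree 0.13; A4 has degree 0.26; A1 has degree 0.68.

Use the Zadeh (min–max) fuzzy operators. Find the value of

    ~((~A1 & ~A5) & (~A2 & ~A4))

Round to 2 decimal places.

~A1 = 1 − 0.68 = 0.32
~A5 = 1 − 0.13 = 0.87
~A1 & ~A5 = min(a, b) on (0.32, 0.87) = 0.32
~A2 = 1 − 0.46 = 0.54
~A4 = 1 − 0.26 = 0.74
~A2 & ~A4 = min(a, b) on (0.54, 0.74) = 0.54
(~A1 & ~A5) & (~A2 & ~A4) = min(a, b) on (0.32, 0.54) = 0.32
~((~A1 & ~A5) & (~A2 & ~A4)) = 1 − 0.32 = 0.68

0.68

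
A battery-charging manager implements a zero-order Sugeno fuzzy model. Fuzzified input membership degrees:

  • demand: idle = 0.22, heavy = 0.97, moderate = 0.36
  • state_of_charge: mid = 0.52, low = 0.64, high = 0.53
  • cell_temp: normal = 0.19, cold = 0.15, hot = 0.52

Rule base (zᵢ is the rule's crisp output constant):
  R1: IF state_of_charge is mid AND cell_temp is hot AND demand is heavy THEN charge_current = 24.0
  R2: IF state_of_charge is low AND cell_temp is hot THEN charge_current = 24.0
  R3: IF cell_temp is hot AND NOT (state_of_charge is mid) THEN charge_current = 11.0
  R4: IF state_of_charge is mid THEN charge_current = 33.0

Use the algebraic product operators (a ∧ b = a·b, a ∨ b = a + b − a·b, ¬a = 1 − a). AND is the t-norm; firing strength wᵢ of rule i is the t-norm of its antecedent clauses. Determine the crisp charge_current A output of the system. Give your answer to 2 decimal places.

25.05

R1 (z=24.0): mid=0.52, hot=0.52, heavy=0.97; AND[a·b] → w = 0.2623
R2 (z=24.0): low=0.64, hot=0.52; AND[a·b] → w = 0.3328
R3 (z=11.0): hot=0.52, ¬mid=1−0.52=0.48; AND[a·b] → w = 0.2496
R4 (z=33.0): mid=0.52 → w = 0.5200
Weighted average = (0.2623·24.0 + 0.3328·24.0 + 0.2496·11.0 + 0.5200·33.0) / (0.2623 + 0.3328 + 0.2496 + 0.5200)
  = 34.1877 / 1.3647 = 25.05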